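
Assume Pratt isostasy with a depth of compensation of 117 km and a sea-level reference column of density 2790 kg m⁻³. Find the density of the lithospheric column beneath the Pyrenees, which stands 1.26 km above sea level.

2760 kg m⁻³

Pratt balance: ρ_ref D = ρ (D + h).
ρ = ρ_ref D/(D + h) = 2790 × 117 km/(117 km + 1.26 km) = 2760 kg m⁻³.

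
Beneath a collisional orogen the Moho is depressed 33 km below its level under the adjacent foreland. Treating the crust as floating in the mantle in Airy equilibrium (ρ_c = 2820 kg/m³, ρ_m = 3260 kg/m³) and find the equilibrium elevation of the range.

For local isostatic compensation: ρ_c h = (ρ_m − ρ_c) r.
h = r (ρ_m − ρ_c) / ρ_c = 33 km × (3260 − 2820) / 2820 = 5.15 km.

5.15 km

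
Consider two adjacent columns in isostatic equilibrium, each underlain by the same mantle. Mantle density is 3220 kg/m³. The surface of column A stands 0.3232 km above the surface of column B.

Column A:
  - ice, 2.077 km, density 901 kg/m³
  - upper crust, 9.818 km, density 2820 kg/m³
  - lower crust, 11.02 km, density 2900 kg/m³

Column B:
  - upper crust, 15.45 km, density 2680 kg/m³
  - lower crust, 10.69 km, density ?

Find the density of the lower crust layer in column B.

Take the compensation level at the base of the deeper column (depth z_c below the surface of column A) and equate Σ ρ_i t_i down to z_c; mantle fills any gap and the z_c terms cancel.
Column A: 2.077×901 + 9.818×2820 + 11.02×2900 + (z_c − 22.915)×3220
Column B: 0.3232×0 + 15.45×2680 + 10.69×ρ + (z_c − 0.3232 − 26.14)×3220
The z_c×3220 term appears on both sides and cancels. Collect the known terms of each column as K = Σ(ρt)_known − 3220 × (depth of known layers): K_A = 61516.137 − 3220×22.915 = −12270.163; K_B = 41406 − 3220×(0.3232 + 26.14) = −43805.504.
Balance: K_A = K_B + 10.69×ρ, so ρ = (K_A − K_B)/10.69 = 31535.3/10.69 = 2950 kg/m³.

2950 kg/m³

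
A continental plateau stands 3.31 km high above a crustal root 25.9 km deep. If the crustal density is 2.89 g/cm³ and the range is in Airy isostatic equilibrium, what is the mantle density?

3.26 g/cm³

Airy balance: ρ_c h = (ρ_m − ρ_c) r → ρ_m = ρ_c (1 + h/r).
ρ_m = 2.89 × (1 + 3.31 km/25.9 km) = 3.26 g/cm³.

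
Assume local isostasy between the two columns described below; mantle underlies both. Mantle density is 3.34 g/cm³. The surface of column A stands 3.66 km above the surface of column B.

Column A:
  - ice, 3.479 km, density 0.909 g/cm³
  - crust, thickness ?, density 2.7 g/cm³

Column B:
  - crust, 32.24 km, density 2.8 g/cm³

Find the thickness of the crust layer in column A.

33.1 km

Take the compensation level at the base of the deeper column (depth z_c below the surface of column A) and equate Σ ρ_i t_i down to z_c; mantle fills any gap and the z_c terms cancel.
Column A: 3.479×0.909 + x×2.7 + (z_c − 3.479 − x)×3.34
Column B: 3.66×0 + 32.24×2.8 + (z_c − 3.66 − 32.24)×3.34
The z_c×3.34 term appears on both sides and cancels. Collect the known terms of each column as K = Σ(ρt)_known − 3.34 × (depth of known layers): K_A = 3.162411 − 3.34×3.479 = −8.457449; K_B = 90.272 − 3.34×(3.66 + 32.24) = −29.634.
Balance: K_A − x×(3.34 − 2.7) = K_B, so x = (K_A − K_B)/(3.34 − 2.7) = 21.1766/0.64 = 33.1 km.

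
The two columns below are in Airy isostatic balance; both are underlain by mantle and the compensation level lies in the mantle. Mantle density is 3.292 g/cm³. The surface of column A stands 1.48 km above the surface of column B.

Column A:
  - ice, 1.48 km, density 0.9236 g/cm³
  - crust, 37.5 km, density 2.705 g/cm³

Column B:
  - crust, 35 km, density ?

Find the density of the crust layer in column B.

2.7 g/cm³

Take the compensation level at the base of the deeper column (depth z_c below the surface of column A) and equate Σ ρ_i t_i down to z_c; mantle fills any gap and the z_c terms cancel.
Column A: 1.48×0.9236 + 37.5×2.705 + (z_c − 38.98)×3.292
Column B: 1.48×0 + 35×ρ + (z_c − 1.48 − 35)×3.292
The z_c×3.292 term appears on both sides and cancels. Collect the known terms of each column as K = Σ(ρt)_known − 3.292 × (depth of known layers): K_A = 102.804428 − 3.292×38.98 = −25.517732; K_B = 0 − 3.292×(1.48 + 35) = −120.09216.
Balance: K_A = K_B + 35×ρ, so ρ = (K_A − K_B)/35 = 94.5744/35 = 2.7 g/cm³.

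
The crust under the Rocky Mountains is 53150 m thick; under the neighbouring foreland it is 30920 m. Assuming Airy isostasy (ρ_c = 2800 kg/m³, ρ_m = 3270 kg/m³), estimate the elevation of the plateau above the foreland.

3200 m

Excess crust Δ = 53150 m − 30920 m = 22230 m, split between elevation h and root r with h + r = Δ.
Airy balance ρ_c h = (ρ_m − ρ_c) r gives r = h ρ_c/(ρ_m − ρ_c), so h (1 + ρ_c/(ρ_m − ρ_c)) = Δ, i.e. h = Δ (ρ_m − ρ_c)/ρ_m.
h = 22230 m × 470/3270 = 3200 m.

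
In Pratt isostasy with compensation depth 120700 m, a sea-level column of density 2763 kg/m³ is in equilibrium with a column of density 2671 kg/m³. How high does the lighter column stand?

ρ_ref D = ρ (D + h) → h = D (ρ_ref − ρ)/ρ.
h = 120700 m × (2763 − 2671)/2671 = 4160 m.

4160 m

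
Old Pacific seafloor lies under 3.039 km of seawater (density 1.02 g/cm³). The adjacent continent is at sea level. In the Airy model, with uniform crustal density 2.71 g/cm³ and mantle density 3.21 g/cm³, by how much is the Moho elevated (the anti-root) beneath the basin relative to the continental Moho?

In Airy isostatic equilibrium: replacing crust with seawater at the top is compensated by replacing crust with mantle at the base: d (ρ_c − ρ_w) = a (ρ_m − ρ_c).
a = d (ρ_c − ρ_w)/(ρ_m − ρ_c) = 3.039 km × 1.69/0.5 = 10.3 km.

10.3 km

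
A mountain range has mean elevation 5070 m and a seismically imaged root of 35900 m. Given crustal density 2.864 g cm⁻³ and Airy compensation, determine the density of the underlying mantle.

3.27 g cm⁻³

Airy balance: ρ_c h = (ρ_m − ρ_c) r → ρ_m = ρ_c (1 + h/r).
ρ_m = 2.864 × (1 + 5070 m/35900 m) = 3.27 g cm⁻³.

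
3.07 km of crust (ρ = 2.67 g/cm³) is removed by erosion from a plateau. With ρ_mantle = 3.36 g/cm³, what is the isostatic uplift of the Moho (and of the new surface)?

2.44 km

Unloading: uplift u = e ρ_c/ρ_m = 3.07 km × 2.67/3.36 = 2.44 km.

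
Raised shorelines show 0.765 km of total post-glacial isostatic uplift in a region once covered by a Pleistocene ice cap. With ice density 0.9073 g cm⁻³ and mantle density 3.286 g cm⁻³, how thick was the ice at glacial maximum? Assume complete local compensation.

u = t ρ_ice/ρ_m → t = u ρ_m/ρ_ice = 0.765 km × 3.286/0.9073 = 2.77 km.

2.77 km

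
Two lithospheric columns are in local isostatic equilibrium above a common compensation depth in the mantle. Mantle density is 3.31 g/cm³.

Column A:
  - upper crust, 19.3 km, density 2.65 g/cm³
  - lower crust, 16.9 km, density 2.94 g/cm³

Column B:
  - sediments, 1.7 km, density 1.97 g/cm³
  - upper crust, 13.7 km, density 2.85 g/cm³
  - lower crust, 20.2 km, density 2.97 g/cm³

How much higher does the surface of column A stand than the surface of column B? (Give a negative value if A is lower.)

For any compensation level in the mantle, the mantle terms cancel and isostasy reduces to e = (Σt_A − Σt_B) − (Σ(ρt)_A − Σ(ρt)_B) / ρ_m.
Σt_A = 36.2 km; Σt_B = 35.6 km; Σ(ρt)_A = 100.831; Σ(ρt)_B = 102.388 (in km·g/cm³).
e = (36.2 − 35.6) − (100.831 − 102.388) / 3.31 = 1.07 km.

1.07 km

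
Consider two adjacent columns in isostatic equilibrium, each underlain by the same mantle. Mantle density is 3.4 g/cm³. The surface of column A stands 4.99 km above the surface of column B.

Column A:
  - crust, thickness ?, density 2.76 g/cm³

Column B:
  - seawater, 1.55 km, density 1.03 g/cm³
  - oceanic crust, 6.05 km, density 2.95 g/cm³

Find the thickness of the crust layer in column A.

36.5 km

Take the compensation level at the base of the deeper column (depth z_c below the surface of column A) and equate Σ ρ_i t_i down to z_c; mantle fills any gap and the z_c terms cancel.
Column A: x×2.76 + (z_c − 0 − x)×3.4
Column B: 4.99×0 + 1.55×1.03 + 6.05×2.95 + (z_c − 4.99 − 7.6)×3.4
The z_c×3.4 term appears on both sides and cancels. Collect the known terms of each column as K = Σ(ρt)_known − 3.4 × (depth of known layers): K_A = 0 − 3.4×0 = 0; K_B = 19.444 − 3.4×(4.99 + 7.6) = −23.362.
Balance: K_A − x×(3.4 − 2.76) = K_B, so x = (K_A − K_B)/(3.4 − 2.76) = 23.362/0.64 = 36.5 km.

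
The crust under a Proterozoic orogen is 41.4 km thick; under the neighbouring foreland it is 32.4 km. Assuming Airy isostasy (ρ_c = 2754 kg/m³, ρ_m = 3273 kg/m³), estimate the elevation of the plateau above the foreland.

Excess crust Δ = 41.4 km − 32.4 km = 9 km, split between elevation h and root r with h + r = Δ.
Airy balance ρ_c h = (ρ_m − ρ_c) r gives r = h ρ_c/(ρ_m − ρ_c), so h (1 + ρ_c/(ρ_m − ρ_c)) = Δ, i.e. h = Δ (ρ_m − ρ_c)/ρ_m.
h = 9 km × 519/3273 = 1.43 km.

1.43 km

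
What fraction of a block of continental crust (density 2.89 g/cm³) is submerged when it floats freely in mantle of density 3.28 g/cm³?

Submerged fraction = ρ_obj/ρ_fluid = 2.89/3.28 = 88.1%.

88.1%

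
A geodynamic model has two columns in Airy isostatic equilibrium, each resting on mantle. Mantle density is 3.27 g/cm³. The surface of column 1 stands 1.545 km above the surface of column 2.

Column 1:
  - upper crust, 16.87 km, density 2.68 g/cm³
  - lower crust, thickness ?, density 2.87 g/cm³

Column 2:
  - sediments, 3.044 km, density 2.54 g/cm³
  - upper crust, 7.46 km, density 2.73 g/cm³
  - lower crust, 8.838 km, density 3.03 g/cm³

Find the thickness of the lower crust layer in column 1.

8.68 km

Take the compensation level at the base of the deeper column (depth z_c below the surface of column 1) and equate Σ ρ_i t_i down to z_c; mantle fills any gap and the z_c terms cancel.
Column 1: 16.87×2.68 + x×2.87 + (z_c − 16.87 − x)×3.27
Column 2: 1.545×0 + 3.044×2.54 + 7.46×2.73 + 8.838×3.03 + (z_c − 1.545 − 19.342)×3.27
The z_c×3.27 term appears on both sides and cancels. Collect the known terms of each column as K = Σ(ρt)_known − 3.27 × (depth of known layers): K_1 = 45.2116 − 3.27×16.87 = −9.9533; K_2 = 54.8767 − 3.27×(1.545 + 19.342) = −13.42379.
Balance: K_1 − x×(3.27 − 2.87) = K_2, so x = (K_1 − K_2)/(3.27 − 2.87) = 3.47049/0.4 = 8.68 km.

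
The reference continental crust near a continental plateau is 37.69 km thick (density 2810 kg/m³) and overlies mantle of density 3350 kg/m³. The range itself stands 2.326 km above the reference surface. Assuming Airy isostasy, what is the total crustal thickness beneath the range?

Root depth r = h ρ_c / (ρ_m − ρ_c) = 2.326 km × 2810 / 540 = 12.1 km.
Total thickness = T + h + r = 37.69 km + 2.326 km + 12.1 km = 52.1 km.

52.1 km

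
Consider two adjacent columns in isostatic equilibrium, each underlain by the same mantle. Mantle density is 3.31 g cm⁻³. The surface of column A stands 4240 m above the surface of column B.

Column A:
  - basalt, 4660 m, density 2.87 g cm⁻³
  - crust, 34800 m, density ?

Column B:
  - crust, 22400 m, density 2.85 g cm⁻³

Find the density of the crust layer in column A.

2.67 g cm⁻³

Take the compensation level at the base of the deeper column (depth z_c below the surface of column A) and equate Σ ρ_i t_i down to z_c; mantle fills any gap and the z_c terms cancel.
Column A: 4660×2.87 + 34800×ρ + (z_c − 39460)×3.31
Column B: 4240×0 + 22400×2.85 + (z_c − 4240 − 22400)×3.31
The z_c×3.31 term appears on both sides and cancels. Collect the known terms of each column as K = Σ(ρt)_known − 3.31 × (depth of known layers): K_A = 13374.2 − 3.31×39460 = −117238.4; K_B = 63840 − 3.31×(4240 + 22400) = −24338.4.
Balance: K_A + 34800×ρ = K_B, so ρ = (K_B − K_A)/34800 = 92900/34800 = 2.67 g cm⁻³.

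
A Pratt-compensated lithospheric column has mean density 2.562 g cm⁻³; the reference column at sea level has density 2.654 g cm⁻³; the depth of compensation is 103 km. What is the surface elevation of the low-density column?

3.7 km

ρ_ref D = ρ (D + h) → h = D (ρ_ref − ρ)/ρ.
h = 103 km × (2.654 − 2.562)/2.562 = 3.7 km.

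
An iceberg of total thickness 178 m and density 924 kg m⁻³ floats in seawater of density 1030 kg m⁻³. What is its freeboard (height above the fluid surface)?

18.3 m

Floating equilibrium: submerged depth d = t ρ_obj/ρ_fluid = 178 m × 924/1030 = 159.7 m.
Freeboard = t − d = 178 m − 159.7 m = 18.3 m.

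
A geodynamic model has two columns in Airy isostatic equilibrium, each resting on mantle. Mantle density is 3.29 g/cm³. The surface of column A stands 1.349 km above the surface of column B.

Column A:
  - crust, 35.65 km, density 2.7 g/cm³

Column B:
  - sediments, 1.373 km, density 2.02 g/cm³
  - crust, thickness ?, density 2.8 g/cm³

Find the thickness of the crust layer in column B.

Take the compensation level at the base of the deeper column (depth z_c below the surface of column A) and equate Σ ρ_i t_i down to z_c; mantle fills any gap and the z_c terms cancel.
Column A: 35.65×2.7 + (z_c − 35.65)×3.29
Column B: 1.349×0 + 1.373×2.02 + x×2.8 + (z_c − 1.349 − 1.373 − x)×3.29
The z_c×3.29 term appears on both sides and cancels. Collect the known terms of each column as K = Σ(ρt)_known − 3.29 × (depth of known layers): K_A = 96.255 − 3.29×35.65 = −21.0335; K_B = 2.77346 − 3.29×(1.349 + 1.373) = −6.18192.
Balance: K_A = K_B − x×(3.29 − 2.8), so x = (K_B − K_A)/(3.29 − 2.8) = 14.8516/0.49 = 30.3 km.

30.3 km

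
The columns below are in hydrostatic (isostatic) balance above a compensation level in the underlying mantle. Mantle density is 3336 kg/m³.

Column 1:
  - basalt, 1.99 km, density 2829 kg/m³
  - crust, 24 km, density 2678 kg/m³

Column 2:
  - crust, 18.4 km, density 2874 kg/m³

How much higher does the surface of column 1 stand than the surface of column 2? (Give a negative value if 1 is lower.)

For any compensation level in the mantle, the mantle terms cancel and isostasy reduces to e = (Σt_1 − Σt_2) − (Σ(ρt)_1 − Σ(ρt)_2) / ρ_m.
Σt_1 = 25.99 km; Σt_2 = 18.4 km; Σ(ρt)_1 = 69901.71; Σ(ρt)_2 = 52881.6 (in km·kg/m³).
e = (25.99 − 18.4) − (69901.71 − 52881.6) / 3336 = 2.49 km.

2.49 km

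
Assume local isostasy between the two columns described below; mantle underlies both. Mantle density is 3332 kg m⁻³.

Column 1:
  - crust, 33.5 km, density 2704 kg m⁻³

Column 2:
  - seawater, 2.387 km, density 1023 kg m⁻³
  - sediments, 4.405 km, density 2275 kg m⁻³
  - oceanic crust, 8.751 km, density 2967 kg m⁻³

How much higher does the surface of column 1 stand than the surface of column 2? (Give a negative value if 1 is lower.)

For any compensation level in the mantle, the mantle terms cancel and isostasy reduces to e = (Σt_1 − Σt_2) − (Σ(ρt)_1 − Σ(ρt)_2) / ρ_m.
Σt_1 = 33.5 km; Σt_2 = 15.543 km; Σ(ρt)_1 = 90584; Σ(ρt)_2 = 38427.493 (in km·kg m⁻³).
e = (33.5 − 15.543) − (90584 − 38427.493) / 3332 = 2.3 km.

2.3 km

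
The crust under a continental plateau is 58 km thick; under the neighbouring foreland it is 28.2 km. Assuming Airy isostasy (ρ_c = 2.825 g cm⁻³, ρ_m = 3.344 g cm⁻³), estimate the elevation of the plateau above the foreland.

4.63 km

Excess crust Δ = 58 km − 28.2 km = 29.8 km, split between elevation h and root r with h + r = Δ.
Airy balance ρ_c h = (ρ_m − ρ_c) r gives r = h ρ_c/(ρ_m − ρ_c), so h (1 + ρ_c/(ρ_m − ρ_c)) = Δ, i.e. h = Δ (ρ_m − ρ_c)/ρ_m.
h = 29.8 km × 0.519/3.344 = 4.63 km.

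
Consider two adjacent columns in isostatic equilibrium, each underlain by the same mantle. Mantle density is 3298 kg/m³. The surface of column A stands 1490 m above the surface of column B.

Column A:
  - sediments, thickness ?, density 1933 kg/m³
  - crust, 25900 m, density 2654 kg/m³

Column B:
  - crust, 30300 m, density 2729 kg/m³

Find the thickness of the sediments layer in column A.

Take the compensation level at the base of the deeper column (depth z_c below the surface of column A) and equate Σ ρ_i t_i down to z_c; mantle fills any gap and the z_c terms cancel.
Column A: x×1933 + 25900×2654 + (z_c − 25900 − x)×3298
Column B: 1490×0 + 30300×2729 + (z_c − 1490 − 30300)×3298
The z_c×3298 term appears on both sides and cancels. Collect the known terms of each column as K = Σ(ρt)_known − 3298 × (depth of known layers): K_A = 68738600 − 3298×25900 = −16679600; K_B = 82688700 − 3298×(1490 + 30300) = −22154720.
Balance: K_A − x×(3298 − 1933) = K_B, so x = (K_A − K_B)/(3298 − 1933) = 5475120/1365 = 4010 m.

4010 m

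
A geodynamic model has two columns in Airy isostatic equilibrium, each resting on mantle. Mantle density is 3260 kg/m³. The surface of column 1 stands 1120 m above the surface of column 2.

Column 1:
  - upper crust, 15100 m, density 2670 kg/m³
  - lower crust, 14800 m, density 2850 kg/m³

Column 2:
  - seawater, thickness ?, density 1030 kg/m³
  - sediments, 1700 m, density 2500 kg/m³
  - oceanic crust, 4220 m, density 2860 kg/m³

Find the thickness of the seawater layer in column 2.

Take the compensation level at the base of the deeper column (depth z_c below the surface of column 1) and equate Σ ρ_i t_i down to z_c; mantle fills any gap and the z_c terms cancel.
Column 1: 15100×2670 + 14800×2850 + (z_c − 29900)×3260
Column 2: 1120×0 + x×1030 + 1700×2500 + 4220×2860 + (z_c − 1120 − 5920 − x)×3260
The z_c×3260 term appears on both sides and cancels. Collect the known terms of each column as K = Σ(ρt)_known − 3260 × (depth of known layers): K_1 = 82497000 − 3260×29900 = −14977000; K_2 = 16319200 − 3260×(1120 + 5920) = −6631200.
Balance: K_1 = K_2 − x×(3260 − 1030), so x = (K_2 − K_1)/(3260 − 1030) = 8345800/2230 = 3740 m.

3740 m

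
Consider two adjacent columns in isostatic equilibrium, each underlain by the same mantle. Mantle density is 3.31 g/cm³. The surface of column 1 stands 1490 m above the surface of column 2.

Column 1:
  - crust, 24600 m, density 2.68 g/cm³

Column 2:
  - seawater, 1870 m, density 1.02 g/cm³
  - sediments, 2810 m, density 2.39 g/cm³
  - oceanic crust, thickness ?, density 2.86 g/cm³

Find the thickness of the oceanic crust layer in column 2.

8220 m

Take the compensation level at the base of the deeper column (depth z_c below the surface of column 1) and equate Σ ρ_i t_i down to z_c; mantle fills any gap and the z_c terms cancel.
Column 1: 24600×2.68 + (z_c − 24600)×3.31
Column 2: 1490×0 + 1870×1.02 + 2810×2.39 + x×2.86 + (z_c − 1490 − 4680 − x)×3.31
The z_c×3.31 term appears on both sides and cancels. Collect the known terms of each column as K = Σ(ρt)_known − 3.31 × (depth of known layers): K_1 = 65928 − 3.31×24600 = −15498; K_2 = 8623.3 − 3.31×(1490 + 4680) = −11799.4.
Balance: K_1 = K_2 − x×(3.31 − 2.86), so x = (K_2 − K_1)/(3.31 − 2.86) = 3698.6/0.45 = 8220 m.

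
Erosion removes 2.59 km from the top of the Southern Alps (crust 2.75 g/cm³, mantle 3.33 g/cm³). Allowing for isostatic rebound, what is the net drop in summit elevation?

Rebound u = e ρ_c/ρ_m = 2.59 km × 2.75/3.33 = 2.139 km.
Net surface drop = e − u = 2.59 km − 2.139 km = e (ρ_m − ρ_c)/ρ_m = 0.451 km.

0.451 km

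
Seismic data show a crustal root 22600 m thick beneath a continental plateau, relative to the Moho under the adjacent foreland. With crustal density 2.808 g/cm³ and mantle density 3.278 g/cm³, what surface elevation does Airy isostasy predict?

In Airy isostatic equilibrium: ρ_c h = (ρ_m − ρ_c) r.
h = r (ρ_m − ρ_c) / ρ_c = 22600 m × (3.278 − 2.808) / 2.808 = 3780 m.

3780 m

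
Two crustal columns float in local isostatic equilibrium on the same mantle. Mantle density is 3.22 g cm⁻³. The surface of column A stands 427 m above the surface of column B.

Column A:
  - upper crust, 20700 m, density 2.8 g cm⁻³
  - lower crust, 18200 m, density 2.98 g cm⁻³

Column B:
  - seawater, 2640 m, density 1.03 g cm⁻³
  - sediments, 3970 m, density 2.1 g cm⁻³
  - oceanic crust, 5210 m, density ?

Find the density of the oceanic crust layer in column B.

Take the compensation level at the base of the deeper column (depth z_c below the surface of column A) and equate Σ ρ_i t_i down to z_c; mantle fills any gap and the z_c terms cancel.
Column A: 20700×2.8 + 18200×2.98 + (z_c − 38900)×3.22
Column B: 427×0 + 2640×1.03 + 3970×2.1 + 5210×ρ + (z_c − 427 − 11820)×3.22
The z_c×3.22 term appears on both sides and cancels. Collect the known terms of each column as K = Σ(ρt)_known − 3.22 × (depth of known layers): K_A = 112196 − 3.22×38900 = −13062; K_B = 11056.2 − 3.22×(427 + 11820) = −28379.14.
Balance: K_A = K_B + 5210×ρ, so ρ = (K_A − K_B)/5210 = 15317.1/5210 = 2.94 g cm⁻³.

2.94 g cm⁻³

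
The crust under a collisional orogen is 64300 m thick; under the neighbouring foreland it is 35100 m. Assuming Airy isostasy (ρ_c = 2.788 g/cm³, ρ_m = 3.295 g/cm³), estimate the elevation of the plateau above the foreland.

Excess crust Δ = 64300 m − 35100 m = 29200 m, split between elevation h and root r with h + r = Δ.
Airy balance ρ_c h = (ρ_m − ρ_c) r gives r = h ρ_c/(ρ_m − ρ_c), so h (1 + ρ_c/(ρ_m − ρ_c)) = Δ, i.e. h = Δ (ρ_m − ρ_c)/ρ_m.
h = 29200 m × 0.507/3.295 = 4490 m.

4490 m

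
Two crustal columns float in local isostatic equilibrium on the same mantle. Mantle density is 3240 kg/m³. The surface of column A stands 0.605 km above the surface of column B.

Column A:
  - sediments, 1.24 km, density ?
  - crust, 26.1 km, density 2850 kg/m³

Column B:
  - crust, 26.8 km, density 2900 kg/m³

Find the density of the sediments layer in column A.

2520 kg/m³

Take the compensation level at the base of the deeper column (depth z_c below the surface of column A) and equate Σ ρ_i t_i down to z_c; mantle fills any gap and the z_c terms cancel.
Column A: 1.24×ρ + 26.1×2850 + (z_c − 27.34)×3240
Column B: 0.605×0 + 26.8×2900 + (z_c − 0.605 − 26.8)×3240
The z_c×3240 term appears on both sides and cancels. Collect the known terms of each column as K = Σ(ρt)_known − 3240 × (depth of known layers): K_A = 74385 − 3240×27.34 = −14196.6; K_B = 77720 − 3240×(0.605 + 26.8) = −11072.2.
Balance: K_A + 1.24×ρ = K_B, so ρ = (K_B − K_A)/1.24 = 3124.4/1.24 = 2520 kg/m³.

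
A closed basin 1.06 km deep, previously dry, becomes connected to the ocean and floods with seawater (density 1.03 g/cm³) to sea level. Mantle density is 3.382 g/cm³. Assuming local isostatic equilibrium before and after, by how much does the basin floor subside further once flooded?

0.464 km

After flooding the water column is d + s deep. Its weight must equal the weight of mantle displaced by the extra subsidence s: (d + s) ρ_w = s ρ_m.
s = d ρ_w / (ρ_m − ρ_w) = 1.06 km × 1.03/(3.382 − 1.03) = 0.464 km.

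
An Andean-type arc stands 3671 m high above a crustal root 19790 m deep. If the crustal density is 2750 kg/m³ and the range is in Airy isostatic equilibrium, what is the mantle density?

Airy balance: ρ_c h = (ρ_m − ρ_c) r → ρ_m = ρ_c (1 + h/r).
ρ_m = 2750 × (1 + 3671 m/19790 m) = 3260 kg/m³.

3260 kg/m³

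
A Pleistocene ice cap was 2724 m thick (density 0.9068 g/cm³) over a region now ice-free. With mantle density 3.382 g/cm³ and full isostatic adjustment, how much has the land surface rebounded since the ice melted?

730 m

Removing the load lets mantle flow back in; uplift u satisfies ρ_ice t = ρ_m u.
u = t ρ_ice/ρ_m = 2724 m × 0.9068/3.382 = 730 m.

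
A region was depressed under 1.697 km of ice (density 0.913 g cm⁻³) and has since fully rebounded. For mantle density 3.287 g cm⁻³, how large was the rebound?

Removing the load lets mantle flow back in; uplift u satisfies ρ_ice t = ρ_m u.
u = t ρ_ice/ρ_m = 1.697 km × 0.913/3.287 = 0.471 km.

0.471 km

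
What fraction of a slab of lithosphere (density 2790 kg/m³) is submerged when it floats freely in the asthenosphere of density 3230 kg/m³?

0.864

Submerged fraction = ρ_obj/ρ_fluid = 2790/3230 = 0.864.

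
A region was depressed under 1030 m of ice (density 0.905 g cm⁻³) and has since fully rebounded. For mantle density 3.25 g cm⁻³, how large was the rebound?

287 m

Removing the load lets mantle flow back in; uplift u satisfies ρ_ice t = ρ_m u.
u = t ρ_ice/ρ_m = 1030 m × 0.905/3.25 = 287 m.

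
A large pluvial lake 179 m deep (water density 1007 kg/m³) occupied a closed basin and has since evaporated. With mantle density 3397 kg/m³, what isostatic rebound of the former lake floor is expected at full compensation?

53.1 m

u = d ρ_w/ρ_m = 179 m × 1007/3397 = 53.1 m.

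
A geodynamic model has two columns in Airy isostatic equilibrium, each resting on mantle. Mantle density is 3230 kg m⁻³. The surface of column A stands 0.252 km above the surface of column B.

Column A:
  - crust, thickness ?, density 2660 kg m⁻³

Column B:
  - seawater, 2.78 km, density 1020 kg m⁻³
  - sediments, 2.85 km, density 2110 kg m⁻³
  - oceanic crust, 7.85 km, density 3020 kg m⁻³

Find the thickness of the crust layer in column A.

Take the compensation level at the base of the deeper column (depth z_c below the surface of column A) and equate Σ ρ_i t_i down to z_c; mantle fills any gap and the z_c terms cancel.
Column A: x×2660 + (z_c − 0 − x)×3230
Column B: 0.252×0 + 2.78×1020 + 2.85×2110 + 7.85×3020 + (z_c − 0.252 − 13.48)×3230
The z_c×3230 term appears on both sides and cancels. Collect the known terms of each column as K = Σ(ρt)_known − 3230 × (depth of known layers): K_A = 0 − 3230×0 = 0; K_B = 32556.1 − 3230×(0.252 + 13.48) = −11798.26.
Balance: K_A − x×(3230 − 2660) = K_B, so x = (K_A − K_B)/(3230 − 2660) = 11798.3/570 = 20.7 km.

20.7 km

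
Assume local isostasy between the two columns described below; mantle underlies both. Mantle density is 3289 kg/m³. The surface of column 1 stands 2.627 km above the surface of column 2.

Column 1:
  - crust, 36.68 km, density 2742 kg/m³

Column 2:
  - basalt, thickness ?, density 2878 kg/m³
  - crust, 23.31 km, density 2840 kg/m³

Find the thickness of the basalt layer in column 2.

2.33 km

Take the compensation level at the base of the deeper column (depth z_c below the surface of column 1) and equate Σ ρ_i t_i down to z_c; mantle fills any gap and the z_c terms cancel.
Column 1: 36.68×2742 + (z_c − 36.68)×3289
Column 2: 2.627×0 + x×2878 + 23.31×2840 + (z_c − 2.627 − 23.31 − x)×3289
The z_c×3289 term appears on both sides and cancels. Collect the known terms of each column as K = Σ(ρt)_known − 3289 × (depth of known layers): K_1 = 100576.56 − 3289×36.68 = −20063.96; K_2 = 66200.4 − 3289×(2.627 + 23.31) = −19106.393.
Balance: K_1 = K_2 − x×(3289 − 2878), so x = (K_2 − K_1)/(3289 − 2878) = 957.567/411 = 2.33 km.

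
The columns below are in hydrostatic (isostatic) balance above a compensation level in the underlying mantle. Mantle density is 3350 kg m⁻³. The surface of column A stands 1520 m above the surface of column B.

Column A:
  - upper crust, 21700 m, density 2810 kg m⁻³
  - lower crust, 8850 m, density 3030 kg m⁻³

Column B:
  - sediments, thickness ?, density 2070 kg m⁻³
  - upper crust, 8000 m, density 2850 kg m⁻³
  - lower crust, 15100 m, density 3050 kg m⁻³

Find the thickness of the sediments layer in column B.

Take the compensation level at the base of the deeper column (depth z_c below the surface of column A) and equate Σ ρ_i t_i down to z_c; mantle fills any gap and the z_c terms cancel.
Column A: 21700×2810 + 8850×3030 + (z_c − 30550)×3350
Column B: 1520×0 + x×2070 + 8000×2850 + 15100×3050 + (z_c − 1520 − 23100 − x)×3350
The z_c×3350 term appears on both sides and cancels. Collect the known terms of each column as K = Σ(ρt)_known − 3350 × (depth of known layers): K_A = 87792500 − 3350×30550 = −14550000; K_B = 68855000 − 3350×(1520 + 23100) = −13622000.
Balance: K_A = K_B − x×(3350 − 2070), so x = (K_B − K_A)/(3350 − 2070) = 928000/1280 = 725 m.

725 m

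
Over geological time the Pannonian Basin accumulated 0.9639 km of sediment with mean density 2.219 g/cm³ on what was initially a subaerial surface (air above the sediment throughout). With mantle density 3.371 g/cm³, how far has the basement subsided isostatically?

Subaerial load: s = t ρ_sed / ρ_m = 0.9639 km × 2.219/3.371 = 0.634 km.

0.634 km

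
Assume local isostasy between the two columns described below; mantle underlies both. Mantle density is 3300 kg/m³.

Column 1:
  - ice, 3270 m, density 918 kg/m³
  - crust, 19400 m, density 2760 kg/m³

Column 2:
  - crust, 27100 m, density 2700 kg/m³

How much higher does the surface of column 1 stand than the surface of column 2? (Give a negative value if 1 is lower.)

For any compensation level in the mantle, the mantle terms cancel and isostasy reduces to e = (Σt_1 − Σt_2) − (Σ(ρt)_1 − Σ(ρt)_2) / ρ_m.
Σt_1 = 22670 m; Σt_2 = 27100 m; Σ(ρt)_1 = 56545860; Σ(ρt)_2 = 73170000 (in m·kg/m³).
e = (22670 − 27100) − (56545860 − 73170000) / 3300 = 608 m.

608 m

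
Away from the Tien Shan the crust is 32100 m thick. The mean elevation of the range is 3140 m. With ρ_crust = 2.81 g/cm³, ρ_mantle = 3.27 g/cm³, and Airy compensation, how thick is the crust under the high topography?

54400 m

Root depth r = h ρ_c / (ρ_m − ρ_c) = 3140 m × 2.81 / 0.46 = 19180 m.
Total thickness = T + h + r = 32100 m + 3140 m + 19180 m = 54400 m.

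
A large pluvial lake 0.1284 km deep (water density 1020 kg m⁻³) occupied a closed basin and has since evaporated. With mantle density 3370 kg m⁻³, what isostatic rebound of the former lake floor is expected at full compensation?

u = d ρ_w/ρ_m = 0.1284 km × 1020/3370 = 0.0389 km.

0.0389 km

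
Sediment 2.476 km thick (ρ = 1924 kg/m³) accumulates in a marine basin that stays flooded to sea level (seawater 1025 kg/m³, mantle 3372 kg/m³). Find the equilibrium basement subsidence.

0.948 km

Submarine loading: the sediment displaces seawater, and the subsidence is in turn flooded, so s (ρ_m − ρ_w) = t (ρ_sed − ρ_w).
s = 2.476 km × (1924 − 1025) / (3372 − 1025) = 0.948 km.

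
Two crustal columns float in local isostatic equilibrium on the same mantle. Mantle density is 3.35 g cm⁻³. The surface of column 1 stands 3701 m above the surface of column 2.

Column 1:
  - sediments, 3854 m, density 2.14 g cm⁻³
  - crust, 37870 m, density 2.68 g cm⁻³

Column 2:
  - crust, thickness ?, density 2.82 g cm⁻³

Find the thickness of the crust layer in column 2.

33300 m

Take the compensation level at the base of the deeper column (depth z_c below the surface of column 1) and equate Σ ρ_i t_i down to z_c; mantle fills any gap and the z_c terms cancel.
Column 1: 3854×2.14 + 37870×2.68 + (z_c − 41724)×3.35
Column 2: 3701×0 + x×2.82 + (z_c − 3701 − 0 − x)×3.35
The z_c×3.35 term appears on both sides and cancels. Collect the known terms of each column as K = Σ(ρt)_known − 3.35 × (depth of known layers): K_1 = 109739.16 − 3.35×41724 = −30036.24; K_2 = 0 − 3.35×(3701 + 0) = −12398.35.
Balance: K_1 = K_2 − x×(3.35 − 2.82), so x = (K_2 − K_1)/(3.35 − 2.82) = 17637.9/0.53 = 33300 m.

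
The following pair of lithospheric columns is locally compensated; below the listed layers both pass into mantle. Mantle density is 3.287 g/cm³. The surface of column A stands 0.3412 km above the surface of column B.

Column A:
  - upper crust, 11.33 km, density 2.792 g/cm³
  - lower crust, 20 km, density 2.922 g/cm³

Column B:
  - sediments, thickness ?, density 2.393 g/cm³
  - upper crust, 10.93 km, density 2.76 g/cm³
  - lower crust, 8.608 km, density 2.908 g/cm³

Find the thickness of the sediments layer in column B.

3.09 km

Take the compensation level at the base of the deeper column (depth z_c below the surface of column A) and equate Σ ρ_i t_i down to z_c; mantle fills any gap and the z_c terms cancel.
Column A: 11.33×2.792 + 20×2.922 + (z_c − 31.33)×3.287
Column B: 0.3412×0 + x×2.393 + 10.93×2.76 + 8.608×2.908 + (z_c − 0.3412 − 19.538 − x)×3.287
The z_c×3.287 term appears on both sides and cancels. Collect the known terms of each column as K = Σ(ρt)_known − 3.287 × (depth of known layers): K_A = 90.07336 − 3.287×31.33 = −12.90835; K_B = 55.198864 − 3.287×(0.3412 + 19.538) = −10.1440664.
Balance: K_A = K_B − x×(3.287 − 2.393), so x = (K_B − K_A)/(3.287 − 2.393) = 2.76428/0.894 = 3.09 km.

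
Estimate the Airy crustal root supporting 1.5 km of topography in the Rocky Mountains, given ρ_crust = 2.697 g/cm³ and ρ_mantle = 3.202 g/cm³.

8.01 km

In Airy isostatic equilibrium: the weight of the topography is balanced by the buoyancy of the root, ρ_c h = (ρ_m − ρ_c) r.
r = h · ρ_c / (ρ_m − ρ_c) = 1.5 km × 2.697 / (3.202 − 2.697) = 8.01 km.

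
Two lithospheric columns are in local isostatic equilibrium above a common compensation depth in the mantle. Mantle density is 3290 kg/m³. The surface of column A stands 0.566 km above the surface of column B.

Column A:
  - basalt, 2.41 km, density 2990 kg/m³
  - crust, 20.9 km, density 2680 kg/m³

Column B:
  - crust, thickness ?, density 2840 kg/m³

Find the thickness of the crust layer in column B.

Take the compensation level at the base of the deeper column (depth z_c below the surface of column A) and equate Σ ρ_i t_i down to z_c; mantle fills any gap and the z_c terms cancel.
Column A: 2.41×2990 + 20.9×2680 + (z_c − 23.31)×3290
Column B: 0.566×0 + x×2840 + (z_c − 0.566 − 0 − x)×3290
The z_c×3290 term appears on both sides and cancels. Collect the known terms of each column as K = Σ(ρt)_known − 3290 × (depth of known layers): K_A = 63217.9 − 3290×23.31 = −13472; K_B = 0 − 3290×(0.566 + 0) = −1862.14.
Balance: K_A = K_B − x×(3290 − 2840), so x = (K_B − K_A)/(3290 − 2840) = 11609.9/450 = 25.8 km.

25.8 km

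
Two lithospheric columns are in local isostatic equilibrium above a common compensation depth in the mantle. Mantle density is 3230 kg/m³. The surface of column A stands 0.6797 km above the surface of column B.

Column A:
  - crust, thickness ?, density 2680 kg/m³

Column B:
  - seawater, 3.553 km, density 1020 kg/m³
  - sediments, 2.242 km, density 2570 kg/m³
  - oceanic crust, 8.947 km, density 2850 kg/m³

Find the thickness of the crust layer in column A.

Take the compensation level at the base of the deeper column (depth z_c below the surface of column A) and equate Σ ρ_i t_i down to z_c; mantle fills any gap and the z_c terms cancel.
Column A: x×2680 + (z_c − 0 − x)×3230
Column B: 0.6797×0 + 3.553×1020 + 2.242×2570 + 8.947×2850 + (z_c − 0.6797 − 14.742)×3230
The z_c×3230 term appears on both sides and cancels. Collect the known terms of each column as K = Σ(ρt)_known − 3230 × (depth of known layers): K_A = 0 − 3230×0 = 0; K_B = 34884.95 − 3230×(0.6797 + 14.742) = −14927.141.
Balance: K_A − x×(3230 − 2680) = K_B, so x = (K_A − K_B)/(3230 − 2680) = 14927.1/550 = 27.1 km.

27.1 km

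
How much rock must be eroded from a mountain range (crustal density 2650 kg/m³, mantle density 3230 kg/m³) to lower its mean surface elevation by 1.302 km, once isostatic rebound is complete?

Net drop Δ = e − u = e − e ρ_c/ρ_m = e (ρ_m − ρ_c)/ρ_m.
e = Δ ρ_m/(ρ_m − ρ_c) = 1.302 km × 3230/580 = 7.25 km.

7.25 km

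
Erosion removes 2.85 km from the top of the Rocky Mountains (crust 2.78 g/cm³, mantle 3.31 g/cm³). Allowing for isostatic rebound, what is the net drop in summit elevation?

Rebound u = e ρ_c/ρ_m = 2.85 km × 2.78/3.31 = 2.394 km.
Net surface drop = e − u = 2.85 km − 2.394 km = e (ρ_m − ρ_c)/ρ_m = 0.456 km.

0.456 km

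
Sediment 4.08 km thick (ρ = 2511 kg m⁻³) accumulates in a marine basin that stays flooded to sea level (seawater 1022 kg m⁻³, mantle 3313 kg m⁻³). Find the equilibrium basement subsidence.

2.65 km

Submarine loading: the sediment displaces seawater, and the subsidence is in turn flooded, so s (ρ_m − ρ_w) = t (ρ_sed − ρ_w).
s = 4.08 km × (2511 − 1022) / (3313 − 1022) = 2.65 km.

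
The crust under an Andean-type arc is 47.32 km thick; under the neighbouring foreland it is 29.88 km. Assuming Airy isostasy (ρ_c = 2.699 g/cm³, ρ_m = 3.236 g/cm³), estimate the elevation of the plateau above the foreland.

2.89 km

Excess crust Δ = 47.32 km − 29.88 km = 17.44 km, split between elevation h and root r with h + r = Δ.
Airy balance ρ_c h = (ρ_m − ρ_c) r gives r = h ρ_c/(ρ_m − ρ_c), so h (1 + ρ_c/(ρ_m − ρ_c)) = Δ, i.e. h = Δ (ρ_m − ρ_c)/ρ_m.
h = 17.44 km × 0.537/3.236 = 2.89 km.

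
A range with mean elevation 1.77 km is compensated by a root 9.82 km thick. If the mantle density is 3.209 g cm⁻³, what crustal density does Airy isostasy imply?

2.72 g cm⁻³

ρ_c h = (ρ_m − ρ_c) r → ρ_c (h + r) = ρ_m r → ρ_c = ρ_m r / (h + r).
ρ_c = 3.209 × 9.82 km / (1.77 km + 9.82 km) = 2.72 g cm⁻³.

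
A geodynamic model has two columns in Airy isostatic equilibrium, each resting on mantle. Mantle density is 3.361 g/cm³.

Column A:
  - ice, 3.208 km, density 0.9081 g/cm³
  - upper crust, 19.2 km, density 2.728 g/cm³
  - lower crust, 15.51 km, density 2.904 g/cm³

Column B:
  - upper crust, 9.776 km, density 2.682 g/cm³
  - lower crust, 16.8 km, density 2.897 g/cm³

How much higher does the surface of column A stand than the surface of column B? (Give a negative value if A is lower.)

3.77 km

For any compensation level in the mantle, the mantle terms cancel and isostasy reduces to e = (Σt_A − Σt_B) − (Σ(ρt)_A − Σ(ρt)_B) / ρ_m.
Σt_A = 37.918 km; Σt_B = 26.576 km; Σ(ρt)_A = 100.331825; Σ(ρt)_B = 74.888832 (in km·g/cm³).
e = (37.918 − 26.576) − (100.331825 − 74.888832) / 3.361 = 3.77 km.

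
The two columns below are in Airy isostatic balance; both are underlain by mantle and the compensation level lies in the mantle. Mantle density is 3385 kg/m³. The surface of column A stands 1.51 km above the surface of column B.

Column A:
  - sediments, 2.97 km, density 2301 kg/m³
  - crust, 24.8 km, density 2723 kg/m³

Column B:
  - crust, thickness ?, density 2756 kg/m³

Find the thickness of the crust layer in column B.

23.1 km

Take the compensation level at the base of the deeper column (depth z_c below the surface of column A) and equate Σ ρ_i t_i down to z_c; mantle fills any gap and the z_c terms cancel.
Column A: 2.97×2301 + 24.8×2723 + (z_c − 27.77)×3385
Column B: 1.51×0 + x×2756 + (z_c − 1.51 − 0 − x)×3385
The z_c×3385 term appears on both sides and cancels. Collect the known terms of each column as K = Σ(ρt)_known − 3385 × (depth of known layers): K_A = 74364.37 − 3385×27.77 = −19637.08; K_B = 0 − 3385×(1.51 + 0) = −5111.35.
Balance: K_A = K_B − x×(3385 − 2756), so x = (K_B − K_A)/(3385 − 2756) = 14525.7/629 = 23.1 km.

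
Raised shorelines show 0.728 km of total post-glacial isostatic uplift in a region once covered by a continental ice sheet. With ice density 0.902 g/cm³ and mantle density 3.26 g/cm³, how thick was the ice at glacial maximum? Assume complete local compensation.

u = t ρ_ice/ρ_m → t = u ρ_m/ρ_ice = 0.728 km × 3.26/0.902 = 2.63 km.

2.63 km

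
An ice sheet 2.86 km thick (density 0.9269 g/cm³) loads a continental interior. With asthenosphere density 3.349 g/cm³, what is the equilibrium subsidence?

0.792 km

Balancing pressure at the compensation depth: the ice load ρ_ice t is balanced by mantle displaced below, ρ_m s.
s = t ρ_ice / ρ_m = 2.86 km × 0.9269/3.349 = 0.792 km.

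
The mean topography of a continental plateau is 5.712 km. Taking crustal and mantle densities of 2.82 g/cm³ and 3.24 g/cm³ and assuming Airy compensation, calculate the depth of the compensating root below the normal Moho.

Balancing pressure at the compensation depth: the weight of the topography is balanced by the buoyancy of the root, ρ_c h = (ρ_m − ρ_c) r.
r = h · ρ_c / (ρ_m − ρ_c) = 5.712 km × 2.82 / (3.24 − 2.82) = 38.4 km.

38.4 km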